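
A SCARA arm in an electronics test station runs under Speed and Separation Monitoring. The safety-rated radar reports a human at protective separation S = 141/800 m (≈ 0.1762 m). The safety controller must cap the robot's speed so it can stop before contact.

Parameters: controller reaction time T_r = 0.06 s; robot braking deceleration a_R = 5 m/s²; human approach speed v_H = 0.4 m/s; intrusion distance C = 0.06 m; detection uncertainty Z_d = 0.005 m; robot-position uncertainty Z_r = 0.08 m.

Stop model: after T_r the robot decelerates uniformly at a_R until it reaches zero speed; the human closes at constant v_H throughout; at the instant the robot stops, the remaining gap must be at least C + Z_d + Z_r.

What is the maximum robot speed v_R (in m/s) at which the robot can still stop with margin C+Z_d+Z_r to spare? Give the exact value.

v_R_max = 1/20 m/s = 0.0500 m/s

collect terms ⇒ (1/10)·v_R² + (7/50)·v_R + (-29/4000) = 0
  disc = (7/50)² − 4·(1/10)·(-29/4000) = 9/400 ; √disc = 3/20
  v_R = (−(7/50) + 3/20) / (2·(1/10)) = 1/20 m/s
check:
braking lasts T_s = (1/20)/5 = 0.0100 s
robot covers v_R·T_r = 0.0500·0.0600 = 0.0030 m before braking
robot covers 0.0500·0.0100 − ½·5.0000·0.0100² = 0.0003 m while stopping
person approaches 0.4000·(0.0600+0.0100) = 0.0280 m
margins: 0.0600+0.0050+0.0800 = 0.1450 m
sum ≈ 0.0030+0.0003+0.0280+0.1450 ≈ 0.1762 m = S ✓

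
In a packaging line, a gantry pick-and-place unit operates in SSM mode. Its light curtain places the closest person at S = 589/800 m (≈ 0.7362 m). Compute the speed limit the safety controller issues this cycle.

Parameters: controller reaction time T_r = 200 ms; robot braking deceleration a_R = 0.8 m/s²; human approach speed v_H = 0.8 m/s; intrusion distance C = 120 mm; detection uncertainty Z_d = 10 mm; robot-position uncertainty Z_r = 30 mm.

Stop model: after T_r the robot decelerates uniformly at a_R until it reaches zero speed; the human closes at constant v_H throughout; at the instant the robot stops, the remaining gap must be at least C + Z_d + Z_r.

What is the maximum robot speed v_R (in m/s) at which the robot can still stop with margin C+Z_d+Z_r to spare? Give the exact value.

v_R_max = 3/10 m/s = 0.3000 m/s

collect terms ⇒ (5/8)·v_R² + (6/5)·v_R + (-333/800) = 0
  disc = (6/5)² − 4·(5/8)·(-333/800) = 3969/1600 ; √disc = 63/40
  v_R = (−(6/5) + 63/40) / (2·(5/8)) = 3/10 m/s
check:
stop time T_s = (3/10)/(4/5) = 0.3750 s
robot in T_r: 0.3000·0.2000 = 0.0600 m
robot covers 0.3000·0.3750 − ½·0.8000·0.3750² = 0.0563 m while stopping
human over T_r+T_s: 0.8000·(0.2000+0.3750) = 0.4600 m
residual clearance needed = 0.1200+0.0100+0.0300 = 0.1600 m
sum ≈ 0.0600+0.0563+0.4600+0.1600 ≈ 0.7362 m = S ✓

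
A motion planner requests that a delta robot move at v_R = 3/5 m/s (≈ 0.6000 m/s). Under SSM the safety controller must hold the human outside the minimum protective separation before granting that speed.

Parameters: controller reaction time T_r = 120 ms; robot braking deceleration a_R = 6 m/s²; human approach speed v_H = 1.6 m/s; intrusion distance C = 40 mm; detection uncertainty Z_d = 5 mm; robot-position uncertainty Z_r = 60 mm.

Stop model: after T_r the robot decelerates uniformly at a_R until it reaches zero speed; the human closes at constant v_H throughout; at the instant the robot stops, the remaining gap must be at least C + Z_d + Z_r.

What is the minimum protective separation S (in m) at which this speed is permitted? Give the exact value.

braking lasts T_s = (3/5)/6 = 0.1000 s
reaction-phase robot travel = 0.6000·0.1200 = 0.0720 m
robot covers 0.6000·0.1000 − ½·6.0000·0.1000² = 0.0300 m while stopping
human closes 1.6000·0.2200 = 0.3520 m
residual clearance needed = 0.0400+0.0050+0.0600 = 0.1050 m
S_min ≈ 0.0720+0.0300+0.3520+0.1050  ⇒  S_min = 559/1000 m

S_min = 559/1000 m = 0.5590 m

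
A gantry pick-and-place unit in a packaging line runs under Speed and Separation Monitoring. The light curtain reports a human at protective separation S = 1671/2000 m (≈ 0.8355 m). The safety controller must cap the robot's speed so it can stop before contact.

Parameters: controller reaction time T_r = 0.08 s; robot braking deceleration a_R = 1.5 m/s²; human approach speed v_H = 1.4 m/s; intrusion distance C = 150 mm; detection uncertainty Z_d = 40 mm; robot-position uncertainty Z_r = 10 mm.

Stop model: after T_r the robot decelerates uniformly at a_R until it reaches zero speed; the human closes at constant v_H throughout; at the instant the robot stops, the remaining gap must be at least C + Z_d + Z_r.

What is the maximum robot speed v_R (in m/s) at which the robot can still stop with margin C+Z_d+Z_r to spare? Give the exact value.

collect terms ⇒ (1/3)·v_R² + (76/75)·v_R + (-1047/2000) = 0
  disc = (76/75)² − 4·(1/3)·(-1047/2000) = 38809/22500 ; √disc = 197/150
  v_R = (−(76/75) + 197/150) / (2·(1/3)) = 9/20 m/s
check:
stop time T_s = (9/20)/(3/2) = 0.3000 s
reaction-phase robot travel = 0.4500·0.0800 = 0.0360 m
robot covers 0.4500·0.3000 − ½·1.5000·0.3000² = 0.0675 m while stopping
human closes 1.4000·0.3800 = 0.5320 m
residual clearance needed = 0.1500+0.0400+0.0100 = 0.2000 m
sum ≈ 0.0360+0.0675+0.5320+0.2000 ≈ 0.8355 m = S ✓

v_R_max = 9/20 m/s = 0.4500 m/s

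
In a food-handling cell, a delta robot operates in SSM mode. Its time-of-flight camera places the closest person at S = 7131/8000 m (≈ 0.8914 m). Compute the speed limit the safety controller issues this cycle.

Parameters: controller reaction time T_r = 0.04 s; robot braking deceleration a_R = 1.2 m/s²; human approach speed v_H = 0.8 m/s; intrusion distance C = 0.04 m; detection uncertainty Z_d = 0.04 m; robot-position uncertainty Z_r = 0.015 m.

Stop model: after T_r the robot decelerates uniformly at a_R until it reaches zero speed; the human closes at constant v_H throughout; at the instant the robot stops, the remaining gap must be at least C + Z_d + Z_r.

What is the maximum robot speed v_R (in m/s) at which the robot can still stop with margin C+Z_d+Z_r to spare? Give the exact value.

at the boundary: (5/12)·v² + (53/75)·v + (-1223/1600) = 0
  disc = (53/75)² − 4·(5/12)·(-1223/1600) = 638401/360000 ; √disc = 799/600
  v_R = (−(53/75) + 799/600) / (2·(5/12)) = 3/4 m/s
check:
stop time T_s = (3/4)/(6/5) = 0.6250 s
robot covers v_R·T_r = 0.7500·0.0400 = 0.0300 m before braking
robot covers 0.7500·0.6250 − ½·1.2000·0.6250² = 0.2344 m while stopping
human closes 0.8000·0.6650 = 0.5320 m
residual clearance needed = 0.0400+0.0400+0.0150 = 0.0950 m
sum ≈ 0.0300+0.2344+0.5320+0.0950 ≈ 0.8914 m = S ✓

v_R_max = 3/4 m/s = 0.7500 m/s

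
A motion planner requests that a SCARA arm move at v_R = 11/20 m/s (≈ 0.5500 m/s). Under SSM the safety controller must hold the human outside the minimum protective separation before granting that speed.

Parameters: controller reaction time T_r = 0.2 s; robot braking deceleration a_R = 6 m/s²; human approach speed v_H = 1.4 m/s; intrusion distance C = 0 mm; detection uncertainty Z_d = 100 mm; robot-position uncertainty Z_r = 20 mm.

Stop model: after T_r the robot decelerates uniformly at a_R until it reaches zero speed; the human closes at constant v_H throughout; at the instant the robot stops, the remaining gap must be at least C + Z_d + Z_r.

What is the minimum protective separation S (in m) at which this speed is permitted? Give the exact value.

braking lasts T_s = (11/20)/6 = 0.0917 s
reaction-phase robot travel = 0.5500·0.2000 = 0.1100 m
robot covers 0.5500·0.0917 − ½·6.0000·0.0917² = 0.0252 m while stopping
human closes 1.4000·0.2917 = 0.4083 m
residual clearance needed = 0.0000+0.1000+0.0200 = 0.1200 m
S_min ≈ 0.1100+0.0252+0.4083+0.1200  ⇒  S_min = 637/960 m

S_min = 637/960 m = 0.6635 m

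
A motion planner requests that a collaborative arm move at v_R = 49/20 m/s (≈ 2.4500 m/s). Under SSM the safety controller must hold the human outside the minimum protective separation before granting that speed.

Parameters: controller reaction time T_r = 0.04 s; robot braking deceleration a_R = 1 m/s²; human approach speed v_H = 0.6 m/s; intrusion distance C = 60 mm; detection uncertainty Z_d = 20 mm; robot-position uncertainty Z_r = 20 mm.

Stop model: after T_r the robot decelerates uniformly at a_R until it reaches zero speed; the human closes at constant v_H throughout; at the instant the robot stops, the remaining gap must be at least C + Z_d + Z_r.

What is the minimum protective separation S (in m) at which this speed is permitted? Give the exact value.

T_s = v_R/a_R = (49/20)/1 = 2.4500 s
robot in T_r: 2.4500·0.0400 = 0.0980 m
braking distance = 2.4500²/(2·1.0000) = 3.0013 m
human closes 0.6000·2.4900 = 1.4940 m
C+Z_d+Z_r = 0.0600+0.0200+0.0200 = 0.1000 m
S_min ≈ 0.0980+3.0013+1.4940+0.1000  ⇒  S_min = 18773/4000 m

S_min = 18773/4000 m = 4.6932 m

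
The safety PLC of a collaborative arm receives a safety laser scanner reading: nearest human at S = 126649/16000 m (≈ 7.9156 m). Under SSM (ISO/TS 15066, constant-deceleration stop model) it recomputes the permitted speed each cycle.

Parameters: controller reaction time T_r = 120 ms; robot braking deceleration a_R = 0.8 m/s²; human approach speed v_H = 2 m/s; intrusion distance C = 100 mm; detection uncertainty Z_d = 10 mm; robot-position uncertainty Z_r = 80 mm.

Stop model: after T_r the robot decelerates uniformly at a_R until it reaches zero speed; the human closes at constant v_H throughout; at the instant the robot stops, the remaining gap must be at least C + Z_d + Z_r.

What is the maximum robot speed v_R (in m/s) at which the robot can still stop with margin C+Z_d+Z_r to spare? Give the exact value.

quadratic (5/8)·v² + (131/50)·v + (-119769/16000) = 0
  disc = (131/50)² − 4·(5/8)·(-119769/16000) = 4092529/160000 ; √disc = 2023/400
  v_R = (−(131/50) + 2023/400) / (2·(5/8)) = 39/20 m/s
check:
stop time T_s = (39/20)/(4/5) = 2.4375 s
robot covers v_R·T_r = 1.9500·0.1200 = 0.2340 m before braking
braking distance = 1.9500²/(2·0.8000) = 2.3766 m
human closes 2.0000·2.5575 = 5.1150 m
C+Z_d+Z_r = 0.1000+0.0100+0.0800 = 0.1900 m
sum ≈ 0.2340+2.3766+5.1150+0.1900 ≈ 7.9156 m = S ✓

v_R_max = 39/20 m/s = 1.9500 m/s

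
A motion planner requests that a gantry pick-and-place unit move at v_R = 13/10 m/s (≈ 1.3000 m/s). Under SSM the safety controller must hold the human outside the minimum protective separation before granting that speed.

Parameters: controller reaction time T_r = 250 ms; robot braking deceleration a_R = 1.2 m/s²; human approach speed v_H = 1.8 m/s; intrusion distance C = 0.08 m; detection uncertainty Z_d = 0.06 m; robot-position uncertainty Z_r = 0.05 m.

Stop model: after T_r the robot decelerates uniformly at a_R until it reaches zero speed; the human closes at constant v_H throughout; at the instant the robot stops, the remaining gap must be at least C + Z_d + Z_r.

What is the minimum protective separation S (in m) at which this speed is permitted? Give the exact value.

S_min = 4343/1200 m = 3.6192 m

T_s = v_R/a_R = (13/10)/(6/5) = 1.0833 s
robot covers v_R·T_r = 1.3000·0.2500 = 0.3250 m before braking
braking distance = 1.3000²/(2·1.2000) = 0.7042 m
human closes 1.8000·1.3333 = 2.4000 m
C+Z_d+Z_r = 0.0800+0.0600+0.0500 = 0.1900 m
S_min ≈ 0.3250+0.7042+2.4000+0.1900  ⇒  S_min = 4343/1200 m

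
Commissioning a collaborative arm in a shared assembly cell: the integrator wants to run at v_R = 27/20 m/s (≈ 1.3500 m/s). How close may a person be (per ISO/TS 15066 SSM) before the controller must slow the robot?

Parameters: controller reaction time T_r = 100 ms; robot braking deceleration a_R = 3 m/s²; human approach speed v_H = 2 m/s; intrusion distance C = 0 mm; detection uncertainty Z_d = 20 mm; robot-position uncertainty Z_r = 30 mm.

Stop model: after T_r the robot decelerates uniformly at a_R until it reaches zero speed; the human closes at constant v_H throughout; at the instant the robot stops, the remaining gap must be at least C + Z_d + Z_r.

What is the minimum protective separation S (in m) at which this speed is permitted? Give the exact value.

S_min = 1271/800 m = 1.5888 m

stop time T_s = (27/20)/3 = 0.4500 s
robot covers v_R·T_r = 1.3500·0.1000 = 0.1350 m before braking
robot covers 1.3500·0.4500 − ½·3.0000·0.4500² = 0.3038 m while stopping
human over T_r+T_s: 2.0000·(0.1000+0.4500) = 1.1000 m
C+Z_d+Z_r = 0.0000+0.0200+0.0300 = 0.0500 m
S_min ≈ 0.1350+0.3038+1.1000+0.0500  ⇒  S_min = 1271/800 m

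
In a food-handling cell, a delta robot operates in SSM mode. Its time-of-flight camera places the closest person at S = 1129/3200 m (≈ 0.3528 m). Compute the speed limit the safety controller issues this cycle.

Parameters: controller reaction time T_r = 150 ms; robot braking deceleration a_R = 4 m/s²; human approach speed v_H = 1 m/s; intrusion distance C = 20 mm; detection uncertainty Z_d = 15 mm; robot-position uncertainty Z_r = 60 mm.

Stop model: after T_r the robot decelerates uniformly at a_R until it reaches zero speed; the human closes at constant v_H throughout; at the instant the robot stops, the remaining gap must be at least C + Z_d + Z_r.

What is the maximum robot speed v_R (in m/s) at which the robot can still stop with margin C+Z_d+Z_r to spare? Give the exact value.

v_R_max = 1/4 m/s = 0.2500 m/s

quadratic (1/8)·v² + (2/5)·v + (-69/640) = 0
  disc = (2/5)² − 4·(1/8)·(-69/640) = 1369/6400 ; √disc = 37/80
  v_R = (−(2/5) + 37/80) / (2·(1/8)) = 1/4 m/s
check:
braking lasts T_s = (1/4)/4 = 0.0625 s
robot covers v_R·T_r = 0.2500·0.1500 = 0.0375 m before braking
robot under decel: 0.2500²/(2·4.0000) = 0.0078 m
human closes 1.0000·0.2125 = 0.2125 m
residual clearance needed = 0.0200+0.0150+0.0600 = 0.0950 m
sum ≈ 0.0375+0.0078+0.2125+0.0950 ≈ 0.3528 m = S ✓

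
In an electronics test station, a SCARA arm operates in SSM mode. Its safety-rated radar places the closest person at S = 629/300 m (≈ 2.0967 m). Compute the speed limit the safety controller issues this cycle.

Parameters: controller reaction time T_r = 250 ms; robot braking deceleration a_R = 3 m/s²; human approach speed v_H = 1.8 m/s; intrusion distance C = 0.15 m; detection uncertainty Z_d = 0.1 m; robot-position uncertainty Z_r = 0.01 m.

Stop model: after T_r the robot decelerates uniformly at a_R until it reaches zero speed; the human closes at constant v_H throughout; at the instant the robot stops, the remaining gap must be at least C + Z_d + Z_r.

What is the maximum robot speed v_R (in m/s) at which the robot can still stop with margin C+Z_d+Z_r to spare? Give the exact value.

quadratic (1/6)·v² + (17/20)·v + (-104/75) = 0
  disc = (17/20)² − 4·(1/6)·(-104/75) = 5929/3600 ; √disc = 77/60
  v_R = (−(17/20) + 77/60) / (2·(1/6)) = 13/10 m/s
check:
stop time T_s = (13/10)/3 = 0.4333 s
reaction-phase robot travel = 1.3000·0.2500 = 0.3250 m
robot covers 1.3000·0.4333 − ½·3.0000·0.4333² = 0.2817 m while stopping
human closes 1.8000·0.6833 = 1.2300 m
margins: 0.1500+0.1000+0.0100 = 0.2600 m
sum ≈ 0.3250+0.2817+1.2300+0.2600 ≈ 2.0967 m = S ✓

v_R_max = 13/10 m/s = 1.3000 m/s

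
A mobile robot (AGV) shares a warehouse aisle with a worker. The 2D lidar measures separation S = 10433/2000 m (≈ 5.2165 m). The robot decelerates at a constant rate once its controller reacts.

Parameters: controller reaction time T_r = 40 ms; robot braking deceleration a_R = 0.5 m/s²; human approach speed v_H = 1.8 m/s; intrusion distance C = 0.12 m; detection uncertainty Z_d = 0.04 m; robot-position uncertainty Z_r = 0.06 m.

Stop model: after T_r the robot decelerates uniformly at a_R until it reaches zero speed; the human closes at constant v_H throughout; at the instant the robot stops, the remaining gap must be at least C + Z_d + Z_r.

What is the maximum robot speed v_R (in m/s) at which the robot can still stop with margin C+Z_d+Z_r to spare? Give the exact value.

v_R_max = 21/20 m/s = 1.0500 m/s

collect terms ⇒ (1)·v_R² + (91/25)·v_R + (-9849/2000) = 0
  disc = (91/25)² − 4·(1)·(-9849/2000) = 82369/2500 ; √disc = 287/50
  v_R = (−(91/25) + 287/50) / (2·(1)) = 21/20 m/s
check:
T_s = v_R/a_R = (21/20)/(1/2) = 2.1000 s
robot covers v_R·T_r = 1.0500·0.0400 = 0.0420 m before braking
robot under decel: 1.0500²/(2·0.5000) = 1.1025 m
person approaches 1.8000·(0.0400+2.1000) = 3.8520 m
C+Z_d+Z_r = 0.1200+0.0400+0.0600 = 0.2200 m
sum ≈ 0.0420+1.1025+3.8520+0.2200 ≈ 5.2165 m = S ✓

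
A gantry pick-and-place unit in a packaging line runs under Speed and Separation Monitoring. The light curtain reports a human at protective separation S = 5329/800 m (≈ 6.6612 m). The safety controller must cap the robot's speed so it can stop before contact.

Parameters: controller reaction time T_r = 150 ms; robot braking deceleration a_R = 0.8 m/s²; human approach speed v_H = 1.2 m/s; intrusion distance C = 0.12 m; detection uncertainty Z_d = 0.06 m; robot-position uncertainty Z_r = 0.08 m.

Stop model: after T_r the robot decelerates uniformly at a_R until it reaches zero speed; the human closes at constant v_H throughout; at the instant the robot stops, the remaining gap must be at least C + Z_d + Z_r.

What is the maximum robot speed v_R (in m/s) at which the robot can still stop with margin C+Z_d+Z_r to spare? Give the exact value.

at the boundary: (5/8)·v² + (33/20)·v + (-4977/800) = 0
  disc = (33/20)² − 4·(5/8)·(-4977/800) = 29241/1600 ; √disc = 171/40
  v_R = (−(33/20) + 171/40) / (2·(5/8)) = 21/10 m/s
check:
T_s = v_R/a_R = (21/10)/(4/5) = 2.6250 s
robot in T_r: 2.1000·0.1500 = 0.3150 m
robot under decel: 2.1000²/(2·0.8000) = 2.7563 m
human closes 1.2000·2.7750 = 3.3300 m
margins: 0.1200+0.0600+0.0800 = 0.2600 m
sum ≈ 0.3150+2.7563+3.3300+0.2600 ≈ 6.6612 m = S ✓

v_R_max = 21/10 m/s = 2.1000 m/s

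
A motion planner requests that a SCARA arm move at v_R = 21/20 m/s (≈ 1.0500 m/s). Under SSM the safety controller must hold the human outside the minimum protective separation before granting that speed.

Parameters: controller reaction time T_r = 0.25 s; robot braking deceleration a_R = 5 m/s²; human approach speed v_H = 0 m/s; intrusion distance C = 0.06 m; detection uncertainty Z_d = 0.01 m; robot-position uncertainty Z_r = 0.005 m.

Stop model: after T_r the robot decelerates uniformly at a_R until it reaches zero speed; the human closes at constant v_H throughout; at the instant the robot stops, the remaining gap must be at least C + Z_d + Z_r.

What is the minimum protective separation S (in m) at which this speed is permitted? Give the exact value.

braking lasts T_s = (21/20)/5 = 0.2100 s
robot in T_r: 1.0500·0.2500 = 0.2625 m
robot covers 1.0500·0.2100 − ½·5.0000·0.2100² = 0.1103 m while stopping
human closes 0.0000·0.4600 = 0.0000 m
residual clearance needed = 0.0600+0.0100+0.0050 = 0.0750 m
S_min ≈ 0.2625+0.1103+0.0000+0.0750  ⇒  S_min = 1791/4000 m

S_min = 1791/4000 m = 0.4477 m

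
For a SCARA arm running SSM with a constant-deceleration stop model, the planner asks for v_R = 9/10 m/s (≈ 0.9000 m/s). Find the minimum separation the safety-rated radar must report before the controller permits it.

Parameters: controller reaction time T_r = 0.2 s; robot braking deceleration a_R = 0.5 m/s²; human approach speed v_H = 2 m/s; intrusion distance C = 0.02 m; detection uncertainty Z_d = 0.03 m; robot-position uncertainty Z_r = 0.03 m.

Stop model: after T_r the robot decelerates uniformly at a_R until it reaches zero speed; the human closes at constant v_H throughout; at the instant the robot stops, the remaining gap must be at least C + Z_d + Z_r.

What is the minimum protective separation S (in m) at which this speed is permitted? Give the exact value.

braking lasts T_s = (9/10)/(1/2) = 1.8000 s
robot in T_r: 0.9000·0.2000 = 0.1800 m
robot under decel: 0.9000²/(2·0.5000) = 0.8100 m
human closes 2.0000·2.0000 = 4.0000 m
C+Z_d+Z_r = 0.0200+0.0300+0.0300 = 0.0800 m
S_min ≈ 0.1800+0.8100+4.0000+0.0800  ⇒  S_min = 507/100 m

S_min = 507/100 m = 5.0700 m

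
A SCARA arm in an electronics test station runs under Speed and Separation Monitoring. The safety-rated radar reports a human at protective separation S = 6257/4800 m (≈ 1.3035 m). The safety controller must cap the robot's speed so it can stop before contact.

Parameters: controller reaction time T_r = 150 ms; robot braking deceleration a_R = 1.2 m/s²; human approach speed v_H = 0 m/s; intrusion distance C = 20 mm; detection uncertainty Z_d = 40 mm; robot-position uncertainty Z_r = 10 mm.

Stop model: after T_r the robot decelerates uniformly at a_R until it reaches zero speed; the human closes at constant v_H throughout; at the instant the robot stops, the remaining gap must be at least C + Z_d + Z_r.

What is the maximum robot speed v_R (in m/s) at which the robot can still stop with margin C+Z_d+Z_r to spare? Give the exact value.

quadratic (5/12)·v² + (3/20)·v + (-5921/4800) = 0
  disc = (3/20)² − 4·(5/12)·(-5921/4800) = 29929/14400 ; √disc = 173/120
  v_R = (−(3/20) + 173/120) / (2·(5/12)) = 31/20 m/s
check:
T_s = v_R/a_R = (31/20)/(6/5) = 1.2917 s
robot in T_r: 1.5500·0.1500 = 0.2325 m
braking distance = 1.5500²/(2·1.2000) = 1.0010 m
human over T_r+T_s: 0.0000·(0.1500+1.2917) = 0.0000 m
margins: 0.0200+0.0400+0.0100 = 0.0700 m
sum ≈ 0.2325+1.0010+0.0000+0.0700 ≈ 1.3035 m = S ✓

v_R_max = 31/20 m/s = 1.5500 m/s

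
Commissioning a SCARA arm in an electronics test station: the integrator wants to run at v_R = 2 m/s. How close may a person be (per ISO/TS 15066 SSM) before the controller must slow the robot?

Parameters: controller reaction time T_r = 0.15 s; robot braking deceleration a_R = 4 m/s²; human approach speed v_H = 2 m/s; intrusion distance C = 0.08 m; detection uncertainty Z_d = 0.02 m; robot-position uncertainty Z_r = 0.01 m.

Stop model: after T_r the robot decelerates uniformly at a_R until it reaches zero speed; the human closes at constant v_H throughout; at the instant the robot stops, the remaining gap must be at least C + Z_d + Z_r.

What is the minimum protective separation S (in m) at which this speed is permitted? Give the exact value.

S_min = 221/100 m = 2.2100 m

T_s = v_R/a_R = 2/4 = 0.5000 s
reaction-phase robot travel = 2.0000·0.1500 = 0.3000 m
robot covers 2.0000·0.5000 − ½·4.0000·0.5000² = 0.5000 m while stopping
human closes 2.0000·0.6500 = 1.3000 m
residual clearance needed = 0.0800+0.0200+0.0100 = 0.1100 m
S_min ≈ 0.3000+0.5000+1.3000+0.1100  ⇒  S_min = 221/100 m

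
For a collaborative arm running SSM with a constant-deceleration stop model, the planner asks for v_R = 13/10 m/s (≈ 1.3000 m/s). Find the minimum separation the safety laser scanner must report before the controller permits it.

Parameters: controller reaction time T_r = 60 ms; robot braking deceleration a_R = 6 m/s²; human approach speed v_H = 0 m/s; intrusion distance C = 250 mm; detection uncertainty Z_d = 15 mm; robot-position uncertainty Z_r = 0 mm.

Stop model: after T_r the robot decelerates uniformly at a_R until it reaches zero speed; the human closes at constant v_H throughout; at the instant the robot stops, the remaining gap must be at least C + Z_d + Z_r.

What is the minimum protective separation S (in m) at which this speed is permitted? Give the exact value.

S_min = 2903/6000 m = 0.4838 m

T_s = v_R/a_R = (13/10)/6 = 0.2167 s
robot in T_r: 1.3000·0.0600 = 0.0780 m
robot under decel: 1.3000²/(2·6.0000) = 0.1408 m
human over T_r+T_s: 0.0000·(0.0600+0.2167) = 0.0000 m
residual clearance needed = 0.2500+0.0150+0.0000 = 0.2650 m
S_min ≈ 0.0780+0.1408+0.0000+0.2650  ⇒  S_min = 2903/6000 m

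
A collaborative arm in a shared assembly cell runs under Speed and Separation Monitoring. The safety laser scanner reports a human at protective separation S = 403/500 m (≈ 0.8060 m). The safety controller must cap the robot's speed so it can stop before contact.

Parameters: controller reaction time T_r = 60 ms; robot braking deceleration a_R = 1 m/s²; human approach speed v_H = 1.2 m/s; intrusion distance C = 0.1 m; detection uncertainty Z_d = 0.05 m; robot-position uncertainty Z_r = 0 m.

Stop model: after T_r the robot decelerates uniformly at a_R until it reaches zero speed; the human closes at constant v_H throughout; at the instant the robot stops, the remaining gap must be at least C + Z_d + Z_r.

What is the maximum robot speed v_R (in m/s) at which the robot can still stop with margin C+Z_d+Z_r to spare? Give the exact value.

collect terms ⇒ (1/2)·v_R² + (63/50)·v_R + (-73/125) = 0
  disc = (63/50)² − 4·(1/2)·(-73/125) = 6889/2500 ; √disc = 83/50
  v_R = (−(63/50) + 83/50) / (2·(1/2)) = 2/5 m/s
check:
braking lasts T_s = (2/5)/1 = 0.4000 s
robot in T_r: 0.4000·0.0600 = 0.0240 m
robot covers 0.4000·0.4000 − ½·1.0000·0.4000² = 0.0800 m while stopping
human closes 1.2000·0.4600 = 0.5520 m
margins: 0.1000+0.0500+0.0000 = 0.1500 m
sum ≈ 0.0240+0.0800+0.5520+0.1500 ≈ 0.8060 m = S ✓

v_R_max = 2/5 m/s = 0.4000 m/s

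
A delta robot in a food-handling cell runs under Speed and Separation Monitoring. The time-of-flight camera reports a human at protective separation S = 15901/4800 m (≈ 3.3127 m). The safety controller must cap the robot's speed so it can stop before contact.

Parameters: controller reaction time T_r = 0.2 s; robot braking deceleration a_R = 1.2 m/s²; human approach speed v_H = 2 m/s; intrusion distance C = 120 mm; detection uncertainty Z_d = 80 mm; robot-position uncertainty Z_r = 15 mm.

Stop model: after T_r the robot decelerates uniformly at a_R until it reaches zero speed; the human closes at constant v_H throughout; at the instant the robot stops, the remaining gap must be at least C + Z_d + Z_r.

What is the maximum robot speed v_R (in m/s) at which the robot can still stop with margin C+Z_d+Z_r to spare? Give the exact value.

v_R_max = 23/20 m/s = 1.1500 m/s

at the boundary: (5/12)·v² + (28/15)·v + (-12949/4800) = 0
  disc = (28/15)² − 4·(5/12)·(-12949/4800) = 12769/1600 ; √disc = 113/40
  v_R = (−(28/15) + 113/40) / (2·(5/12)) = 23/20 m/s
check:
stop time T_s = (23/20)/(6/5) = 0.9583 s
robot covers v_R·T_r = 1.1500·0.2000 = 0.2300 m before braking
robot covers 1.1500·0.9583 − ½·1.2000·0.9583² = 0.5510 m while stopping
human closes 2.0000·1.1583 = 2.3167 m
residual clearance needed = 0.1200+0.0800+0.0150 = 0.2150 m
sum ≈ 0.2300+0.5510+2.3167+0.2150 ≈ 3.3127 m = S ✓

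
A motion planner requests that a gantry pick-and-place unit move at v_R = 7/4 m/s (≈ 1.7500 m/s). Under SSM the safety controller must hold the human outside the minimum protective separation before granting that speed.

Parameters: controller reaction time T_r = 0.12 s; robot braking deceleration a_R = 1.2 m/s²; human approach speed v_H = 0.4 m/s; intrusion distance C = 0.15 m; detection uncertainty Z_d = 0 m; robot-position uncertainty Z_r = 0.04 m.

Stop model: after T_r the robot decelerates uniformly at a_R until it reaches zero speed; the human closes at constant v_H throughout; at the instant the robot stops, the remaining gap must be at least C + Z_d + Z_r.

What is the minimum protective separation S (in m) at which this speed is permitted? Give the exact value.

S_min = 18459/8000 m = 2.3074 m

braking lasts T_s = (7/4)/(6/5) = 1.4583 s
reaction-phase robot travel = 1.7500·0.1200 = 0.2100 m
robot under decel: 1.7500²/(2·1.2000) = 1.2760 m
person approaches 0.4000·(0.1200+1.4583) = 0.6313 m
residual clearance needed = 0.1500+0.0000+0.0400 = 0.1900 m
S_min ≈ 0.2100+1.2760+0.6313+0.1900  ⇒  S_min = 18459/8000 m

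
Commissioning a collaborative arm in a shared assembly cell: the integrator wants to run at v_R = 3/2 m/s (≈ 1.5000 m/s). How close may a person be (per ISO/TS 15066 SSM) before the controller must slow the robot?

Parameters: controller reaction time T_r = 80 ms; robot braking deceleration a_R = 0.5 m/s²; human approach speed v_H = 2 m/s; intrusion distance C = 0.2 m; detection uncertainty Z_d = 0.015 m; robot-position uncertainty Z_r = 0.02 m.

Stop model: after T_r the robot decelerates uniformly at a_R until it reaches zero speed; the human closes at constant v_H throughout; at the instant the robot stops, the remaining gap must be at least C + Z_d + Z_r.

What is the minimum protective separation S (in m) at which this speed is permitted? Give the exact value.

braking lasts T_s = (3/2)/(1/2) = 3.0000 s
robot covers v_R·T_r = 1.5000·0.0800 = 0.1200 m before braking
braking distance = 1.5000²/(2·0.5000) = 2.2500 m
person approaches 2.0000·(0.0800+3.0000) = 6.1600 m
residual clearance needed = 0.2000+0.0150+0.0200 = 0.2350 m
S_min ≈ 0.1200+2.2500+6.1600+0.2350  ⇒  S_min = 1753/200 m

S_min = 1753/200 m = 8.7650 m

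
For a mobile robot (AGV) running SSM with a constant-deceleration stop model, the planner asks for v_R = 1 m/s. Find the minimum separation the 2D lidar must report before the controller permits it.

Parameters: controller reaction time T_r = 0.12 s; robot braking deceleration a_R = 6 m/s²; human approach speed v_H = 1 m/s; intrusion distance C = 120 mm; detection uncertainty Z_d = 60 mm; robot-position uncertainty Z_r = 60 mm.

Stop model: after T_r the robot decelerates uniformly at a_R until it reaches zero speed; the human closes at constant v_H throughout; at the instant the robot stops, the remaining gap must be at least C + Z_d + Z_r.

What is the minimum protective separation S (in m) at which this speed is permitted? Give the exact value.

stop time T_s = 1/6 = 0.1667 s
reaction-phase robot travel = 1.0000·0.1200 = 0.1200 m
braking distance = 1.0000²/(2·6.0000) = 0.0833 m
human closes 1.0000·0.2867 = 0.2867 m
residual clearance needed = 0.1200+0.0600+0.0600 = 0.2400 m
S_min ≈ 0.1200+0.0833+0.2867+0.2400  ⇒  S_min = 73/100 m

S_min = 73/100 m = 0.7300 m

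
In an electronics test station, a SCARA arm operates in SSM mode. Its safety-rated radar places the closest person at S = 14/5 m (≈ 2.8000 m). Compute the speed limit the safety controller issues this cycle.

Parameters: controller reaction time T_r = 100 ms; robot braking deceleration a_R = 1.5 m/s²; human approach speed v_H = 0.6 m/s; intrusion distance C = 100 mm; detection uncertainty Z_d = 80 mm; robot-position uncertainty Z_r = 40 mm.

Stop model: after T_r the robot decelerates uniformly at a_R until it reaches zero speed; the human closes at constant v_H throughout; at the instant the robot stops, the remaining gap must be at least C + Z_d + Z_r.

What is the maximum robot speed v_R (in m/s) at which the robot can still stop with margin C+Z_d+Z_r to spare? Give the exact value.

v_R_max = 21/10 m/s = 2.1000 m/s

at the boundary: (1/3)·v² + (1/2)·v + (-63/25) = 0
  disc = (1/2)² − 4·(1/3)·(-63/25) = 361/100 ; √disc = 19/10
  v_R = (−(1/2) + 19/10) / (2·(1/3)) = 21/10 m/s
check:
braking lasts T_s = (21/10)/(3/2) = 1.4000 s
robot in T_r: 2.1000·0.1000 = 0.2100 m
robot covers 2.1000·1.4000 − ½·1.5000·1.4000² = 1.4700 m while stopping
human closes 0.6000·1.5000 = 0.9000 m
residual clearance needed = 0.1000+0.0800+0.0400 = 0.2200 m
sum ≈ 0.2100+1.4700+0.9000+0.2200 ≈ 2.8000 m = S ✓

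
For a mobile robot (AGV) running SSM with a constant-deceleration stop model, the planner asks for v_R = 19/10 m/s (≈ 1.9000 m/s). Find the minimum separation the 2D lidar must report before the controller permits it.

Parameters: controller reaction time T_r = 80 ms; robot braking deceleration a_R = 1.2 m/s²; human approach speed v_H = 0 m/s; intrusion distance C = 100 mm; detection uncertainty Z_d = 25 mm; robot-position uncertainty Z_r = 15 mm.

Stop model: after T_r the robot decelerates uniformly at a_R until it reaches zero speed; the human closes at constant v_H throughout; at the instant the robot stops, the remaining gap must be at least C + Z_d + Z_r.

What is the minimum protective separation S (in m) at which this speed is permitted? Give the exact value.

stop time T_s = (19/10)/(6/5) = 1.5833 s
robot in T_r: 1.9000·0.0800 = 0.1520 m
braking distance = 1.9000²/(2·1.2000) = 1.5042 m
human over T_r+T_s: 0.0000·(0.0800+1.5833) = 0.0000 m
margins: 0.1000+0.0250+0.0150 = 0.1400 m
S_min ≈ 0.1520+1.5042+0.0000+0.1400  ⇒  S_min = 10777/6000 m

S_min = 10777/6000 m = 1.7962 m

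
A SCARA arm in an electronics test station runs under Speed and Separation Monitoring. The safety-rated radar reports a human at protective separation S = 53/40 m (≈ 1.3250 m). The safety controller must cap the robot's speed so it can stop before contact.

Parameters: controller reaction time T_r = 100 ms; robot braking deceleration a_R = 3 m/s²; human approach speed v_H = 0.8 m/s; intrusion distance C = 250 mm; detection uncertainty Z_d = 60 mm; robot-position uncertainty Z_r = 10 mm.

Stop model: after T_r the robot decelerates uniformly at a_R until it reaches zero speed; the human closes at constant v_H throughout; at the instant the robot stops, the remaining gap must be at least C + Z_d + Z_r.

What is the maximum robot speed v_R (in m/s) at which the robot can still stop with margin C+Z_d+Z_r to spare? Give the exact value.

collect terms ⇒ (1/6)·v_R² + (11/30)·v_R + (-37/40) = 0
  disc = (11/30)² − 4·(1/6)·(-37/40) = 169/225 ; √disc = 13/15
  v_R = (−(11/30) + 13/15) / (2·(1/6)) = 3/2 m/s
check:
braking lasts T_s = (3/2)/3 = 0.5000 s
robot covers v_R·T_r = 1.5000·0.1000 = 0.1500 m before braking
braking distance = 1.5000²/(2·3.0000) = 0.3750 m
human closes 0.8000·0.6000 = 0.4800 m
margins: 0.2500+0.0600+0.0100 = 0.3200 m
sum ≈ 0.1500+0.3750+0.4800+0.3200 ≈ 1.3250 m = S ✓

v_R_max = 3/2 m/s = 1.5000 m/s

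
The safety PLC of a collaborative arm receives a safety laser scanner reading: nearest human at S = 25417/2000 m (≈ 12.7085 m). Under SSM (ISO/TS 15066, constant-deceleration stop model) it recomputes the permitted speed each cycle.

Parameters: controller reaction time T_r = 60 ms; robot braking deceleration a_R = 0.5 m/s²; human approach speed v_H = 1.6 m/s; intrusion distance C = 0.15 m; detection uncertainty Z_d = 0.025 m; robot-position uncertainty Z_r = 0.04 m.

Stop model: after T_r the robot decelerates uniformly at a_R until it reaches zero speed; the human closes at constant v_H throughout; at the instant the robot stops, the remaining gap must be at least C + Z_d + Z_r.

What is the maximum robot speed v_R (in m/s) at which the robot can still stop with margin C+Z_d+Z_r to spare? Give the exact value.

at the boundary: (1)·v² + (163/50)·v + (-4959/400) = 0
  disc = (163/50)² − 4·(1)·(-4959/400) = 37636/625 ; √disc = 194/25
  v_R = (−(163/50) + 194/25) / (2·(1)) = 9/4 m/s
check:
T_s = v_R/a_R = (9/4)/(1/2) = 4.5000 s
robot in T_r: 2.2500·0.0600 = 0.1350 m
robot under decel: 2.2500²/(2·0.5000) = 5.0625 m
human closes 1.6000·4.5600 = 7.2960 m
margins: 0.1500+0.0250+0.0400 = 0.2150 m
sum ≈ 0.1350+5.0625+7.2960+0.2150 ≈ 12.7085 m = S ✓

v_R_max = 9/4 m/s = 2.2500 m/s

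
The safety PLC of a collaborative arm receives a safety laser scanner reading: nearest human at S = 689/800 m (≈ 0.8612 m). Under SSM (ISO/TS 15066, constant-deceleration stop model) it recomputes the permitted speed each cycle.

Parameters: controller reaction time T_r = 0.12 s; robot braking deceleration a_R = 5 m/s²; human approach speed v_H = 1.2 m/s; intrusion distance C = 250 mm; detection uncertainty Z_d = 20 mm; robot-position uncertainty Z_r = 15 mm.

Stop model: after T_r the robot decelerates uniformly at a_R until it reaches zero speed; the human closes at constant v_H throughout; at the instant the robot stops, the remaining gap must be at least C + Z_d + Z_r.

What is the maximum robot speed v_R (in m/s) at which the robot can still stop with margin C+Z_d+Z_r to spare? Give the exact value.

v_R_max = 19/20 m/s = 0.9500 m/s

at the boundary: (1/10)·v² + (9/25)·v + (-1729/4000) = 0
  disc = (9/25)² − 4·(1/10)·(-1729/4000) = 121/400 ; √disc = 11/20
  v_R = (−(9/25) + 11/20) / (2·(1/10)) = 19/20 m/s
check:
braking lasts T_s = (19/20)/5 = 0.1900 s
reaction-phase robot travel = 0.9500·0.1200 = 0.1140 m
robot under decel: 0.9500²/(2·5.0000) = 0.0902 m
human over T_r+T_s: 1.2000·(0.1200+0.1900) = 0.3720 m
C+Z_d+Z_r = 0.2500+0.0200+0.0150 = 0.2850 m
sum ≈ 0.1140+0.0902+0.3720+0.2850 ≈ 0.8612 m = S ✓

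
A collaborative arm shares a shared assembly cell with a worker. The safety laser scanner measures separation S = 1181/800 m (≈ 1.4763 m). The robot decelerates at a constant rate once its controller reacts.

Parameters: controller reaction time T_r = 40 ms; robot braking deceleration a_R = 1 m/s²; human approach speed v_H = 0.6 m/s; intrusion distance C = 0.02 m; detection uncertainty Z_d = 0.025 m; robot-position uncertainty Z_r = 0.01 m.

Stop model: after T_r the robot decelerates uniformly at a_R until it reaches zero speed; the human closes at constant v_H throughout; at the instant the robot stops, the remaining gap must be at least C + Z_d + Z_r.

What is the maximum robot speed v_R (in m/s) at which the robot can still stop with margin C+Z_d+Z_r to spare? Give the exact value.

quadratic (1/2)·v² + (16/25)·v + (-5589/4000) = 0
  disc = (16/25)² − 4·(1/2)·(-5589/4000) = 32041/10000 ; √disc = 179/100
  v_R = (−(16/25) + 179/100) / (2·(1/2)) = 23/20 m/s
check:
T_s = v_R/a_R = (23/20)/1 = 1.1500 s
reaction-phase robot travel = 1.1500·0.0400 = 0.0460 m
robot under decel: 1.1500²/(2·1.0000) = 0.6613 m
human over T_r+T_s: 0.6000·(0.0400+1.1500) = 0.7140 m
C+Z_d+Z_r = 0.0200+0.0250+0.0100 = 0.0550 m
sum ≈ 0.0460+0.6613+0.7140+0.0550 ≈ 1.4763 m = S ✓

v_R_max = 23/20 m/s = 1.1500 m/s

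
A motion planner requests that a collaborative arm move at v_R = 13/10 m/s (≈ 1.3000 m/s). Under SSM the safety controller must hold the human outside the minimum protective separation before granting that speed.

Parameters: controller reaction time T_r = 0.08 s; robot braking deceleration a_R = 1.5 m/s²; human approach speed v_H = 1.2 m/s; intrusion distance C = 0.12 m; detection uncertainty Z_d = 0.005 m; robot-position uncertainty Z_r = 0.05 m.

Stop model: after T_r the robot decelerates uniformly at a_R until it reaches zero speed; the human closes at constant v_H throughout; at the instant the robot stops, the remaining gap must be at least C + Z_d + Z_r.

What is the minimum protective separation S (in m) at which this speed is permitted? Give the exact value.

S_min = 1187/600 m = 1.9783 m

stop time T_s = (13/10)/(3/2) = 0.8667 s
reaction-phase robot travel = 1.3000·0.0800 = 0.1040 m
robot under decel: 1.3000²/(2·1.5000) = 0.5633 m
human closes 1.2000·0.9467 = 1.1360 m
margins: 0.1200+0.0050+0.0500 = 0.1750 m
S_min ≈ 0.1040+0.5633+1.1360+0.1750  ⇒  S_min = 1187/600 m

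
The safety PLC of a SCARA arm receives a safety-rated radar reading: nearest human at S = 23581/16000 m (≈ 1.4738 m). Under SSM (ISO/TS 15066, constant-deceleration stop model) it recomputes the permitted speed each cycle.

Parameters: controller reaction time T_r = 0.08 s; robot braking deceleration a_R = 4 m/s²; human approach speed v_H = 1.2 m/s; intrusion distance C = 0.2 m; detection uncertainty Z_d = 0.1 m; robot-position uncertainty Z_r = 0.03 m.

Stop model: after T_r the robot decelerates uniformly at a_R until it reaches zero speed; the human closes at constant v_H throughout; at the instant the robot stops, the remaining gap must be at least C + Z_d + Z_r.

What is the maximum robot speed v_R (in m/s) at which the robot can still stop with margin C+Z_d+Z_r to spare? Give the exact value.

quadratic (1/8)·v² + (19/50)·v + (-3353/3200) = 0
  disc = (19/50)² − 4·(1/8)·(-3353/3200) = 106929/160000 ; √disc = 327/400
  v_R = (−(19/50) + 327/400) / (2·(1/8)) = 7/4 m/s
check:
braking lasts T_s = (7/4)/4 = 0.4375 s
robot in T_r: 1.7500·0.0800 = 0.1400 m
robot under decel: 1.7500²/(2·4.0000) = 0.3828 m
human closes 1.2000·0.5175 = 0.6210 m
C+Z_d+Z_r = 0.2000+0.1000+0.0300 = 0.3300 m
sum ≈ 0.1400+0.3828+0.6210+0.3300 ≈ 1.4738 m = S ✓

v_R_max = 7/4 m/s = 1.7500 m/s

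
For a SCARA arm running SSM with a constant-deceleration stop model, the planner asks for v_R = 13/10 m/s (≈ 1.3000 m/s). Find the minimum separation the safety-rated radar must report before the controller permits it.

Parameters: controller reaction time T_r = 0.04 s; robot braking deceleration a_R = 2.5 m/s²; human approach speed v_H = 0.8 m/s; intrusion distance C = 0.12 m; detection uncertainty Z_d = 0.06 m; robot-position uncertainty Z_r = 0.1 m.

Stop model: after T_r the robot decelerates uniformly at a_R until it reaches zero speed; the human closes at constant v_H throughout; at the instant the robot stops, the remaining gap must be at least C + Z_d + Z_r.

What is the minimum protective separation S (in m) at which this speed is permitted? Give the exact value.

S_min = 559/500 m = 1.1180 m

stop time T_s = (13/10)/(5/2) = 0.5200 s
robot in T_r: 1.3000·0.0400 = 0.0520 m
robot under decel: 1.3000²/(2·2.5000) = 0.3380 m
human closes 0.8000·0.5600 = 0.4480 m
residual clearance needed = 0.1200+0.0600+0.1000 = 0.2800 m
S_min ≈ 0.0520+0.3380+0.4480+0.2800  ⇒  S_min = 559/500 m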